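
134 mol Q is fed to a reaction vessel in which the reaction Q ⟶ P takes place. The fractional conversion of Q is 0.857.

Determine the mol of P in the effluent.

Q reacted = 0.857 × 134 = 114.8 mol; ν_Q = −1, so ξ = 114.8/1 = 114.8 mol.
Outlet amounts (n = n₀ + ν ξ):
  Q: 134 − 1(114.8) = 19.16
  P: 0 + 1(114.8) = 114.8

115 mol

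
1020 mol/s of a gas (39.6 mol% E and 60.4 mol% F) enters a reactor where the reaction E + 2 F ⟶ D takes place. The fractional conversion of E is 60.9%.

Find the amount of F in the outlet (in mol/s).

124 mol/s

E reacted = 0.609 × 403.9 = 246 mol/s; ν_E = −1, so ξ = 246/1 = 246 mol/s.
Outlet amounts (n = n₀ + ν ξ):
  E: 403.9 − 1(246) = 157.9
  F: 616.1 − 2(246) = 124.1
  D: 0 + 1(246) = 246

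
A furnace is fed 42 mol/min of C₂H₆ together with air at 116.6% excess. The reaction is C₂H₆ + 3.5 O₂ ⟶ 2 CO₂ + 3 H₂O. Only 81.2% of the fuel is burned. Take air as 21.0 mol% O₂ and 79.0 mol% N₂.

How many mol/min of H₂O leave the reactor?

102 mol/min

Stoichiometric O₂ = 3.5 × 42 = 147 mol/min; O₂ fed = 147 × 2.166 = 318.4 mol/min.
N₂ fed = 318.4 × 79/21 = 1198 mol/min.
Fuel reacted = 0.812 × 42 → ξ = 34.1 mol/min.
Outlet (n = n₀ + ν ξ):
  C₂H₆: 42 − 1(34.1) = 7.896
  O₂: 318.4 − 3.5(34.1) = 199
  N₂: 1198 (inert)
  CO₂: 0 + 2(34.1) = 68.21
  H₂O: 0 + 3(34.1) = 102.3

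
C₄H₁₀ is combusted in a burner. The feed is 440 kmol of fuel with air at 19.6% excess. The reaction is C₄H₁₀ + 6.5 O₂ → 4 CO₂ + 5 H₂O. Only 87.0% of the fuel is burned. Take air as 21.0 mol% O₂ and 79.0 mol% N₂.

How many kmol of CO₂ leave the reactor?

1530 kmol

Stoichiometric O₂ = 6.5 × 440 = 2860 kmol; O₂ fed = 2860 × 1.196 = 3421 kmol.
N₂ fed = 3421 × 79/21 = 12870 kmol.
Fuel reacted = 0.87 × 440 → ξ = 382.8 kmol.
Outlet (n = n₀ + ν ξ):
  C₄H₁₀: 440 − 1(382.8) = 57.2
  O₂: 3421 − 6.5(382.8) = 932.4
  N₂: 12870 (inert)
  CO₂: 0 + 4(382.8) = 1531
  H₂O: 0 + 5(382.8) = 1914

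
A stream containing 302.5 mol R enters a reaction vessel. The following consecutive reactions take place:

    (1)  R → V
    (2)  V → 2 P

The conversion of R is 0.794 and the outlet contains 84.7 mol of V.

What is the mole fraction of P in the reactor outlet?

0.679

Conversion of R: R consumed = 1ξ₁ = 0.794 × 302.5 → ξ₁ = 240.2 mol.
V balance: n_V = 0 + 1ξ₁ − 1ξ₂ = 84.7 → ξ₂ = (1·240.2 − 84.7)/1 = 155.5 mol.
Outlet amounts (n = n₀ + Σ ν·ξ):
  R: 302.5 − 1(240.2) = 62.31
  V: 0 + 1(240.2) − 1(155.5) = 84.7
  P: 0 + 2(155.5) = 311
Total out = 458 mol; y_P = 311 / 458 = 0.679.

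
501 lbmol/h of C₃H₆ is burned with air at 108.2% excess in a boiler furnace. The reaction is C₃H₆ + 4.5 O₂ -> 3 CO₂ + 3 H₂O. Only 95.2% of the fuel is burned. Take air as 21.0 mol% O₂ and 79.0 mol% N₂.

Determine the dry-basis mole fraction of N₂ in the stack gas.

0.815

Stoichiometric O₂ = 4.5 × 501 = 2254 lbmol/h; O₂ fed = 2254 × 2.082 = 4694 lbmol/h.
N₂ fed = 4694 × 79/21 = 17660 lbmol/h.
Fuel reacted = 0.952 × 501 → ξ = 477 lbmol/h.
Outlet (n = n₀ + ν ξ):
  C₃H₆: 501 − 1(477) = 24.05
  O₂: 4694 − 4.5(477) = 2548
  N₂: 17660 (inert)
  CO₂: 0 + 3(477) = 1431
  H₂O: 0 + 3(477) = 1431
Dry total = 21660 lbmol/h; y_N₂ (dry) = 17660 / 21660 = 0.8152.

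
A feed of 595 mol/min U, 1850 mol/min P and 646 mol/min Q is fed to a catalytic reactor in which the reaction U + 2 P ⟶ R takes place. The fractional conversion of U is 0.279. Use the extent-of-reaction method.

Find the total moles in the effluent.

U reacted = 0.279 × 595 = 166 mol/min; ν_U = −1, so ξ = 166/1 = 166 mol/min.
Outlet amounts (n = n₀ + ν ξ):
  U: 595 − 1(166) = 429
  P: 1850 − 2(166) = 1518
  R: 0 + 1(166) = 166
  Q: 646 (inert)
Total out = 429 + 1518 + 166 + 646 = 2759 mol/min.

2760 mol/min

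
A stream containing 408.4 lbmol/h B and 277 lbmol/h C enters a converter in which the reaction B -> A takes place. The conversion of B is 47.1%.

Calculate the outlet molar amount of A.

B reacted = 0.471 × 408.4 = 192.4 lbmol/h; ν_B = −1, so ξ = 192.4/1 = 192.4 lbmol/h.
Outlet amounts (n = n₀ + ν ξ):
  B: 408.4 − 1(192.4) = 216
  A: 0 + 1(192.4) = 192.4
  C: 277 (inert)

192 lbmol/h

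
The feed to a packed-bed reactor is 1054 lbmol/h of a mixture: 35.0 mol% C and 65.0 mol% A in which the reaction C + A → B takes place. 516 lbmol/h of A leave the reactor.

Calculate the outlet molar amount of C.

200 lbmol/h

For A: n = n₀ − 1ξ → 516 = 685.1 − 1ξ, giving ξ = 169.1 lbmol/h.
Outlet amounts (n = n₀ + ν ξ):
  C: 368.9 − 1(169.1) = 199.8
  A: 685.1 − 1(169.1) = 516
  B: 0 + 1(169.1) = 169.1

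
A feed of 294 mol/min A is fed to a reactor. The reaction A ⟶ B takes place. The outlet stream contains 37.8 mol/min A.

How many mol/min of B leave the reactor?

256 mol/min

For A: n = n₀ − 1ξ → 37.8 = 294 − 1ξ, giving ξ = 256.2 mol/min.
Outlet amounts (n = n₀ + ν ξ):
  A: 294 − 1(256.2) = 37.8
  B: 0 + 1(256.2) = 256.2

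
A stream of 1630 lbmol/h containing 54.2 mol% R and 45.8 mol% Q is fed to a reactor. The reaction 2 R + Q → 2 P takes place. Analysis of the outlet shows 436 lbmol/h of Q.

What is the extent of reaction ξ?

ξ = 311 lbmol/h

For Q: n = n₀ − 1ξ → 436 = 746.5 − 1ξ, giving ξ = 310.5 lbmol/h.
Outlet amounts (n = n₀ + ν ξ):
  R: 883.5 − 2(310.5) = 262.4
  Q: 746.5 − 1(310.5) = 436
  P: 0 + 2(310.5) = 621.1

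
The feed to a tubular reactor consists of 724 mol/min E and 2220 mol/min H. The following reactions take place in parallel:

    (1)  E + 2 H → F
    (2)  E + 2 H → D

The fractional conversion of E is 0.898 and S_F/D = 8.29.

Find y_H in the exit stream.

0.56

Conversion of E: E consumed = 0.898 × 724 = 650.2 mol/min = 1ξ₁ + 1ξ₂.
Selectivity: 1ξ₁ / (1ξ₂) = 8.29 → ξ₁ = 8.29 ξ₂.
Substitute: (1·8.29 + 1) ξ₂ = 650.2 → ξ₂ = 69.98 mol/min, ξ₁ = 580.2 mol/min.
Outlet amounts (n = n₀ + Σ ν·ξ):
  E: 724 − 1(580.2) − 1(69.98) = 73.85
  H: 2220 − 2(580.2) − 2(69.98) = 919.7
  F: 0 + 1(580.2) = 580.2
  D: 0 + 1(69.98) = 69.98
Total out = 1644 mol/min; y_H = 919.7 / 1644 = 0.5595.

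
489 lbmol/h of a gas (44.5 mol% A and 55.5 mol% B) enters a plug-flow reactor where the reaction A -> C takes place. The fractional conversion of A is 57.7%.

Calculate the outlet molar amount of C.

126 lbmol/h

A reacted = 0.577 × 217.6 = 125.6 lbmol/h; ν_A = −1, so ξ = 125.6/1 = 125.6 lbmol/h.
Outlet amounts (n = n₀ + ν ξ):
  A: 217.6 − 1(125.6) = 92.05
  C: 0 + 1(125.6) = 125.6
  B: 271.4 (inert)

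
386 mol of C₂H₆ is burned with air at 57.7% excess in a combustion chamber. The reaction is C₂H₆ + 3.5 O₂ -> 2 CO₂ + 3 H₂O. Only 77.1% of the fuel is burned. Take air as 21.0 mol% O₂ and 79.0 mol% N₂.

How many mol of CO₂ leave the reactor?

Stoichiometric O₂ = 3.5 × 386 = 1351 mol; O₂ fed = 1351 × 1.577 = 2131 mol.
N₂ fed = 2131 × 79/21 = 8015 mol.
Fuel reacted = 0.771 × 386 → ξ = 297.6 mol.
Outlet (n = n₀ + ν ξ):
  C₂H₆: 386 − 1(297.6) = 88.39
  O₂: 2131 − 3.5(297.6) = 1089
  N₂: 8015 (inert)
  CO₂: 0 + 2(297.6) = 595.2
  H₂O: 0 + 3(297.6) = 892.8

595 mol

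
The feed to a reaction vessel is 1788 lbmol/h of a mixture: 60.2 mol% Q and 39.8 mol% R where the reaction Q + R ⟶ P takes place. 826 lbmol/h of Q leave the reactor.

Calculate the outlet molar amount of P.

For Q: n = n₀ − 1ξ → 826 = 1076 − 1ξ, giving ξ = 250.4 lbmol/h.
Outlet amounts (n = n₀ + ν ξ):
  Q: 1076 − 1(250.4) = 826
  R: 711.6 − 1(250.4) = 461.2
  P: 0 + 1(250.4) = 250.4

250 lbmol/h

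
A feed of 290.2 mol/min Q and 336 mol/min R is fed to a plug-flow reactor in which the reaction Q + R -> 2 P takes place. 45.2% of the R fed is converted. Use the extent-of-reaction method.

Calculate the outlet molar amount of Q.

138 mol/min

R reacted = 0.452 × 336 = 151.9 mol/min; ν_R = −1, so ξ = 151.9/1 = 151.9 mol/min.
Outlet amounts (n = n₀ + ν ξ):
  Q: 290.2 − 1(151.9) = 138.3
  R: 336 − 1(151.9) = 184.1
  P: 0 + 2(151.9) = 303.7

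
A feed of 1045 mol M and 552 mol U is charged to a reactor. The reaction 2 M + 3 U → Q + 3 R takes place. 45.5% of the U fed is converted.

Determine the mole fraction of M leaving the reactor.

0.58

U reacted = 0.455 × 552 = 251.2 mol; ν_U = −3, so ξ = 251.2/3 = 83.72 mol.
Outlet amounts (n = n₀ + ν ξ):
  M: 1045 − 2(83.72) = 877.6
  U: 552 − 3(83.72) = 300.8
  Q: 0 + 1(83.72) = 83.72
  R: 0 + 3(83.72) = 251.2
Total out = 1513 mol; y_M = 877.6 / 1513 = 0.5799.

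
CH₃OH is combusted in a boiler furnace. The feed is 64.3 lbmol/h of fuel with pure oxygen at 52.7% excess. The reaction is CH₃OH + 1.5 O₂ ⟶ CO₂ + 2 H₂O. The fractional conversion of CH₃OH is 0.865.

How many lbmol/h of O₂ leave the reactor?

63.8 lbmol/h

Stoichiometric O₂ = 1.5 × 64.3 = 96.45 lbmol/h; O₂ fed = 96.45 × 1.527 = 147.3 lbmol/h.
Fuel reacted = 0.865 × 64.3 → ξ = 55.62 lbmol/h.
Outlet (n = n₀ + ν ξ):
  CH₃OH: 64.3 − 1(55.62) = 8.681
  O₂: 147.3 − 1.5(55.62) = 63.85
  CO₂: 0 + 1(55.62) = 55.62
  H₂O: 0 + 2(55.62) = 111.2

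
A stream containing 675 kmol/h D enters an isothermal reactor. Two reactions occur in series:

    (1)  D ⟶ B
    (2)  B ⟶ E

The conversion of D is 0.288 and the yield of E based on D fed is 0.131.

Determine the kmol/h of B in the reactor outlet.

106 kmol/h

Conversion of D: D consumed = 1ξ₁ = 0.288 × 675 → ξ₁ = 194.4 kmol/h.
Yield of E: 1ξ₂ / 675 = 0.131 → ξ₂ = 88.42 kmol/h.
Outlet amounts (n = n₀ + Σ ν·ξ):
  D: 675 − 1(194.4) = 480.6
  B: 0 + 1(194.4) − 1(88.42) = 106
  E: 0 + 1(88.42) = 88.42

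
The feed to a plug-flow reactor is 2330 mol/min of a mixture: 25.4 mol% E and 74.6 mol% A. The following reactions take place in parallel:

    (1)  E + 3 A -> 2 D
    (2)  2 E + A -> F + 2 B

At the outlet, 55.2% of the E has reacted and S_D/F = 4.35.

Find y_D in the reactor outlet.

Conversion of E: E consumed = 0.552 × 591.8 = 326.7 mol/min = 1ξ₁ + 2ξ₂.
Selectivity: 2ξ₁ / (1ξ₂) = 4.35 → ξ₁ = 2.175 ξ₂.
Substitute: (1·2.175 + 2) ξ₂ = 326.7 → ξ₂ = 78.25 mol/min, ξ₁ = 170.2 mol/min.
Outlet amounts (n = n₀ + Σ ν·ξ):
  E: 591.8 − 1(170.2) − 2(78.25) = 265.1
  A: 1738 − 3(170.2) − 1(78.25) = 1149
  D: 0 + 2(170.2) = 340.4
  F: 0 + 1(78.25) = 78.25
  B: 0 + 2(78.25) = 156.5
Total out = 1990 mol/min; y_D = 340.4 / 1990 = 0.1711.

0.171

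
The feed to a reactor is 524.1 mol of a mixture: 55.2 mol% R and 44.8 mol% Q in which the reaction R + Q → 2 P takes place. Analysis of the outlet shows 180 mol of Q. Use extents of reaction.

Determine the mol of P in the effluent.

For Q: n = n₀ − 1ξ → 180 = 234.8 − 1ξ, giving ξ = 54.8 mol.
Outlet amounts (n = n₀ + ν ξ):
  R: 289.3 − 1(54.8) = 234.5
  Q: 234.8 − 1(54.8) = 180
  P: 0 + 2(54.8) = 109.6

110 mol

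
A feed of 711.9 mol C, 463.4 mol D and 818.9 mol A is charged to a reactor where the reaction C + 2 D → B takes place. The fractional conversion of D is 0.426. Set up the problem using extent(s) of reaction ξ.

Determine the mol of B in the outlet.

D reacted = 0.426 × 463.4 = 197.4 mol; ν_D = −2, so ξ = 197.4/2 = 98.7 mol.
Outlet amounts (n = n₀ + ν ξ):
  C: 711.9 − 1(98.7) = 613.2
  D: 463.4 − 2(98.7) = 266
  B: 0 + 1(98.7) = 98.7
  A: 818.9 (inert)

98.7 mol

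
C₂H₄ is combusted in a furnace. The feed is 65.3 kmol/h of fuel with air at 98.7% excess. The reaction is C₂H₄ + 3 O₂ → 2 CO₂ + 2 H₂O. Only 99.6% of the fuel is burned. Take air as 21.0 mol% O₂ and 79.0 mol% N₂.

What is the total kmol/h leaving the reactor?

Stoichiometric O₂ = 3 × 65.3 = 195.9 kmol/h; O₂ fed = 195.9 × 1.987 = 389.3 kmol/h.
N₂ fed = 389.3 × 79/21 = 1464 kmol/h.
Fuel reacted = 0.996 × 65.3 → ξ = 65.04 kmol/h.
Outlet (n = n₀ + ν ξ):
  C₂H₄: 65.3 − 1(65.04) = 0.2612
  O₂: 389.3 − 3(65.04) = 194.1
  N₂: 1464 (inert)
  CO₂: 0 + 2(65.04) = 130.1
  H₂O: 0 + 2(65.04) = 130.1
Total out = 0.2612 + 194.1 + 1464 + 130.1 + 130.1 = 1919 kmol/h.

1920 kmol/h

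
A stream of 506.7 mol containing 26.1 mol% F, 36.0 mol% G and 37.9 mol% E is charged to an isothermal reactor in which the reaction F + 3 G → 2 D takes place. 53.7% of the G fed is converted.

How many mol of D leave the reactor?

G reacted = 0.537 × 182.4 = 97.96 mol; ν_G = −3, so ξ = 97.96/3 = 32.65 mol.
Outlet amounts (n = n₀ + ν ξ):
  F: 132.2 − 1(32.65) = 99.6
  G: 182.4 − 3(32.65) = 84.46
  D: 0 + 2(32.65) = 65.3
  E: 192 (inert)

65.3 mol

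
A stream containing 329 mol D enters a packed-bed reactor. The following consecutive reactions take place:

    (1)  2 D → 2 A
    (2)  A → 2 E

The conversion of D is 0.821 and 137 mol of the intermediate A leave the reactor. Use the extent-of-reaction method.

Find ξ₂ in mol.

Conversion of D: D consumed = 2ξ₁ = 0.821 × 329 → ξ₁ = 135.1 mol.
A balance: n_A = 0 + 2ξ₁ − 1ξ₂ = 137 → ξ₂ = (2·135.1 − 137)/1 = 133.1 mol.
Outlet amounts (n = n₀ + Σ ν·ξ):
  D: 329 − 2(135.1) = 58.89
  A: 0 + 2(135.1) − 1(133.1) = 137
  E: 0 + 2(133.1) = 266.2

ξ₂ = 133 mol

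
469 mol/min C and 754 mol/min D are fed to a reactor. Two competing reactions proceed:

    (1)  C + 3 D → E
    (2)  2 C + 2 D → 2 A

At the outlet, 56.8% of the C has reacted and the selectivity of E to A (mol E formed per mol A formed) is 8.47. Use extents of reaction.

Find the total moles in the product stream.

Conversion of C: C consumed = 0.568 × 469 = 266.4 mol/min = 1ξ₁ + 2ξ₂.
Selectivity: 1ξ₁ / (2ξ₂) = 8.47 → ξ₁ = 16.94 ξ₂.
Substitute: (1·16.94 + 2) ξ₂ = 266.4 → ξ₂ = 14.07 mol/min, ξ₁ = 238.3 mol/min.
Outlet amounts (n = n₀ + Σ ν·ξ):
  C: 469 − 1(238.3) − 2(14.07) = 202.6
  D: 754 − 3(238.3) − 2(14.07) = 11.08
  E: 0 + 1(238.3) = 238.3
  A: 0 + 2(14.07) = 28.13
Total out = 202.6 + 11.08 + 238.3 + 28.13 = 480.1 mol/min.

480 mol/min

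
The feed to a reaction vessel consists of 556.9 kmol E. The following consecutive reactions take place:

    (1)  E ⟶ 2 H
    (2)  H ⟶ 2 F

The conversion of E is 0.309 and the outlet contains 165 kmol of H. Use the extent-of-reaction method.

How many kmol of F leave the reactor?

Conversion of E: E consumed = 1ξ₁ = 0.309 × 556.9 → ξ₁ = 172.1 kmol.
H balance: n_H = 0 + 2ξ₁ − 1ξ₂ = 165 → ξ₂ = (2·172.1 − 165)/1 = 179.2 kmol.
Outlet amounts (n = n₀ + Σ ν·ξ):
  E: 556.9 − 1(172.1) = 384.8
  H: 0 + 2(172.1) − 1(179.2) = 165
  F: 0 + 2(179.2) = 358.3

358 kmol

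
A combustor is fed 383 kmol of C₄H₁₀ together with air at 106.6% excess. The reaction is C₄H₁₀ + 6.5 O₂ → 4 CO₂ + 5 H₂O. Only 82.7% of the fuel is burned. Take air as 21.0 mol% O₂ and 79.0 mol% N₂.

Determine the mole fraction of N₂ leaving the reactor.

0.763

Stoichiometric O₂ = 6.5 × 383 = 2490 kmol; O₂ fed = 2490 × 2.066 = 5143 kmol.
N₂ fed = 5143 × 79/21 = 19350 kmol.
Fuel reacted = 0.827 × 383 → ξ = 316.7 kmol.
Outlet (n = n₀ + ν ξ):
  C₄H₁₀: 383 − 1(316.7) = 66.26
  O₂: 5143 − 6.5(316.7) = 3084
  N₂: 19350 (inert)
  CO₂: 0 + 4(316.7) = 1267
  H₂O: 0 + 5(316.7) = 1584
Total out = 25350 kmol; y_N₂ = 19350 / 25350 = 0.7633.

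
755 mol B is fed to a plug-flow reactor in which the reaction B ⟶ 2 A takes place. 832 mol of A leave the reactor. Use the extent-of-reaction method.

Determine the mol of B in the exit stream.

For A: n = n₀ + 2ξ → 832 = 0 + 2ξ, giving ξ = 416 mol.
Outlet amounts (n = n₀ + ν ξ):
  B: 755 − 1(416) = 339
  A: 0 + 2(416) = 832

339 mol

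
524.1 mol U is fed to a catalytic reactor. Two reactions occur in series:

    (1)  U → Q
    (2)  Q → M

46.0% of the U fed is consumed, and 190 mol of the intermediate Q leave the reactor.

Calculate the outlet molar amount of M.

Conversion of U: U consumed = 1ξ₁ = 0.46 × 524.1 → ξ₁ = 241.1 mol.
Q balance: n_Q = 0 + 1ξ₁ − 1ξ₂ = 190 → ξ₂ = (1·241.1 − 190)/1 = 51.09 mol.
Outlet amounts (n = n₀ + Σ ν·ξ):
  U: 524.1 − 1(241.1) = 283
  Q: 0 + 1(241.1) − 1(51.09) = 190
  M: 0 + 1(51.09) = 51.09

51.1 mol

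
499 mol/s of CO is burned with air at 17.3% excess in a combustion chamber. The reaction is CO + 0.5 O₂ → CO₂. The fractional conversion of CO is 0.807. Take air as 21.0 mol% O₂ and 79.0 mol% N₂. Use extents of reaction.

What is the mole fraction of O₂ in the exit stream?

Stoichiometric O₂ = 0.5 × 499 = 249.5 mol/s; O₂ fed = 249.5 × 1.173 = 292.7 mol/s.
N₂ fed = 292.7 × 79/21 = 1101 mol/s.
Fuel reacted = 0.807 × 499 → ξ = 402.7 mol/s.
Outlet (n = n₀ + ν ξ):
  CO: 499 − 1(402.7) = 96.31
  O₂: 292.7 − 0.5(402.7) = 91.32
  N₂: 1101 (inert)
  CO₂: 0 + 1(402.7) = 402.7
Total out = 1691 mol/s; y_O₂ = 91.32 / 1691 = 0.05399.

0.054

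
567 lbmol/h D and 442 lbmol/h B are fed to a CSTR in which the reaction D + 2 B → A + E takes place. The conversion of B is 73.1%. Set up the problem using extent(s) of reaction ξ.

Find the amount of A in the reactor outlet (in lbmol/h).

162 lbmol/h

B reacted = 0.731 × 442 = 323.1 lbmol/h; ν_B = −2, so ξ = 323.1/2 = 161.6 lbmol/h.
Outlet amounts (n = n₀ + ν ξ):
  D: 567 − 1(161.6) = 405.4
  B: 442 − 2(161.6) = 118.9
  A: 0 + 1(161.6) = 161.6
  E: 0 + 1(161.6) = 161.6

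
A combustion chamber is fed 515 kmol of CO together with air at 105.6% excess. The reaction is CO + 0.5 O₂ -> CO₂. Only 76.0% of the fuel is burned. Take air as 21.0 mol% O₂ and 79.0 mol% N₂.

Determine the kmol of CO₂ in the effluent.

391 kmol

Stoichiometric O₂ = 0.5 × 515 = 257.5 kmol; O₂ fed = 257.5 × 2.056 = 529.4 kmol.
N₂ fed = 529.4 × 79/21 = 1992 kmol.
Fuel reacted = 0.76 × 515 → ξ = 391.4 kmol.
Outlet (n = n₀ + ν ξ):
  CO: 515 − 1(391.4) = 123.6
  O₂: 529.4 − 0.5(391.4) = 333.7
  N₂: 1992 (inert)
  CO₂: 0 + 1(391.4) = 391.4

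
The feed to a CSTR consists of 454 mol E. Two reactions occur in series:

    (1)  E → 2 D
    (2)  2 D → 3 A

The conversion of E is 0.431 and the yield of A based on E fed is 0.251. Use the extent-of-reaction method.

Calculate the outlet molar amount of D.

Conversion of E: E consumed = 1ξ₁ = 0.431 × 454 → ξ₁ = 195.7 mol.
Yield of A: 3ξ₂ / 454 = 0.251 → ξ₂ = 37.98 mol.
Outlet amounts (n = n₀ + Σ ν·ξ):
  E: 454 − 1(195.7) = 258.3
  D: 0 + 2(195.7) − 2(37.98) = 315.4
  A: 0 + 3(37.98) = 114

315 mol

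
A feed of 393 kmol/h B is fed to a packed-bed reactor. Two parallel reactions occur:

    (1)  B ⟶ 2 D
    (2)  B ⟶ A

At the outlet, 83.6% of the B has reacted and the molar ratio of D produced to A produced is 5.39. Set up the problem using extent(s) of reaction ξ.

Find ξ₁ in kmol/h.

Conversion of B: B consumed = 0.836 × 393 = 328.5 kmol/h = 1ξ₁ + 1ξ₂.
Selectivity: 2ξ₁ / (1ξ₂) = 5.39 → ξ₁ = 2.695 ξ₂.
Substitute: (1·2.695 + 1) ξ₂ = 328.5 → ξ₂ = 88.92 kmol/h, ξ₁ = 239.6 kmol/h.
Outlet amounts (n = n₀ + Σ ν·ξ):
  B: 393 − 1(239.6) − 1(88.92) = 64.45
  D: 0 + 2(239.6) = 479.3
  A: 0 + 1(88.92) = 88.92

ξ₁ = 240 kmol/h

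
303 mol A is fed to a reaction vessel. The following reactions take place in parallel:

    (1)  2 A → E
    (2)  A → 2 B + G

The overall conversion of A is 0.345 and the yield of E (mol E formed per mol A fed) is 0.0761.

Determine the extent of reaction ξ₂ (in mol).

Yield of E: 1ξ₁ / 303 = 0.0761 → ξ₁ = 23.06 mol.
Conversion of A: 2ξ₁ + 1ξ₂ = 0.345 × 303 = 104.5 → ξ₂ = 58.42 mol.
Outlet amounts (n = n₀ + Σ ν·ξ):
  A: 303 − 2(23.06) − 1(58.42) = 198.5
  E: 0 + 1(23.06) = 23.06
  B: 0 + 2(58.42) = 116.8
  G: 0 + 1(58.42) = 58.42

ξ₂ = 58.4 mol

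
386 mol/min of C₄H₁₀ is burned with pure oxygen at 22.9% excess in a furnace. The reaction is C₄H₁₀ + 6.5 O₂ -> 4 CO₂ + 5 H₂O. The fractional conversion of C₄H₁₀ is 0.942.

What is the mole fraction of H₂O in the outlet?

Stoichiometric O₂ = 6.5 × 386 = 2509 mol/min; O₂ fed = 2509 × 1.229 = 3084 mol/min.
Fuel reacted = 0.942 × 386 → ξ = 363.6 mol/min.
Outlet (n = n₀ + ν ξ):
  C₄H₁₀: 386 − 1(363.6) = 22.39
  O₂: 3084 − 6.5(363.6) = 720.1
  CO₂: 0 + 4(363.6) = 1454
  H₂O: 0 + 5(363.6) = 1818
Total out = 4015 mol/min; y_H₂O = 1818 / 4015 = 0.4528.

0.453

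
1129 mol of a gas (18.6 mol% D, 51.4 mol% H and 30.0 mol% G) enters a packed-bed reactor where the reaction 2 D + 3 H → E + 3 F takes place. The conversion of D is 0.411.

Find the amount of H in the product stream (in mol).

D reacted = 0.411 × 210 = 86.31 mol; ν_D = −2, so ξ = 86.31/2 = 43.15 mol.
Outlet amounts (n = n₀ + ν ξ):
  D: 210 − 2(43.15) = 123.7
  H: 580.3 − 3(43.15) = 450.8
  E: 0 + 1(43.15) = 43.15
  F: 0 + 3(43.15) = 129.5
  G: 338.7 (inert)

451 mol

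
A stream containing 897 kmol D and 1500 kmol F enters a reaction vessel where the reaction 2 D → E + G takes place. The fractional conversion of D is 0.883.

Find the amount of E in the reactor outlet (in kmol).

D reacted = 0.883 × 897 = 792.1 kmol; ν_D = −2, so ξ = 792.1/2 = 396 kmol.
Outlet amounts (n = n₀ + ν ξ):
  D: 897 − 2(396) = 104.9
  E: 0 + 1(396) = 396
  G: 0 + 1(396) = 396
  F: 1500 (inert)

396 kmol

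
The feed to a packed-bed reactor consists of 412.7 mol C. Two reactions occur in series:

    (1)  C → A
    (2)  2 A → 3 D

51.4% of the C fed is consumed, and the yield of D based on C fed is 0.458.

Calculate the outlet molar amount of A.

86.1 mol

Conversion of C: C consumed = 1ξ₁ = 0.514 × 412.7 → ξ₁ = 212.1 mol.
Yield of D: 3ξ₂ / 412.7 = 0.458 → ξ₂ = 63.01 mol.
Outlet amounts (n = n₀ + Σ ν·ξ):
  C: 412.7 − 1(212.1) = 200.6
  A: 0 + 1(212.1) − 2(63.01) = 86.12
  D: 0 + 3(63.01) = 189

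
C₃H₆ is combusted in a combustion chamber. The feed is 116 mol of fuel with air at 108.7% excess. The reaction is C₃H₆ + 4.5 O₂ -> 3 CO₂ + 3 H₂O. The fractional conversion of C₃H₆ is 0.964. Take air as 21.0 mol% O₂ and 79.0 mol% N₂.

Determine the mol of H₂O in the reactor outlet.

335 mol

Stoichiometric O₂ = 4.5 × 116 = 522 mol; O₂ fed = 522 × 2.087 = 1089 mol.
N₂ fed = 1089 × 79/21 = 4098 mol.
Fuel reacted = 0.964 × 116 → ξ = 111.8 mol.
Outlet (n = n₀ + ν ξ):
  C₃H₆: 116 − 1(111.8) = 4.176
  O₂: 1089 − 4.5(111.8) = 586.2
  N₂: 4098 (inert)
  CO₂: 0 + 3(111.8) = 335.5
  H₂O: 0 + 3(111.8) = 335.5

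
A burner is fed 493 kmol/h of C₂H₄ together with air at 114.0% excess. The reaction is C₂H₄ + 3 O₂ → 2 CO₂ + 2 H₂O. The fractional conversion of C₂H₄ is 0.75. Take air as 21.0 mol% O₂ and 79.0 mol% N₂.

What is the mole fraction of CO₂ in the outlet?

Stoichiometric O₂ = 3 × 493 = 1479 kmol/h; O₂ fed = 1479 × 2.140 = 3165 kmol/h.
N₂ fed = 3165 × 79/21 = 11910 kmol/h.
Fuel reacted = 0.75 × 493 → ξ = 369.8 kmol/h.
Outlet (n = n₀ + ν ξ):
  C₂H₄: 493 − 1(369.8) = 123.2
  O₂: 3165 − 3(369.8) = 2056
  N₂: 11910 (inert)
  CO₂: 0 + 2(369.8) = 739.5
  H₂O: 0 + 2(369.8) = 739.5
Total out = 15560 kmol/h; y_CO₂ = 739.5 / 15560 = 0.04751.

0.0475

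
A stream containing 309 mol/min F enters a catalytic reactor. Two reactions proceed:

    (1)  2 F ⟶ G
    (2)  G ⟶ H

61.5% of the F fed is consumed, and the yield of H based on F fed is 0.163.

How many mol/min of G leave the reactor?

Conversion of F: F consumed = 2ξ₁ = 0.615 × 309 → ξ₁ = 95.02 mol/min.
Yield of H: 1ξ₂ / 309 = 0.163 → ξ₂ = 50.37 mol/min.
Outlet amounts (n = n₀ + Σ ν·ξ):
  F: 309 − 2(95.02) = 119
  G: 0 + 1(95.02) − 1(50.37) = 44.65
  H: 0 + 1(50.37) = 50.37

44.7 mol/min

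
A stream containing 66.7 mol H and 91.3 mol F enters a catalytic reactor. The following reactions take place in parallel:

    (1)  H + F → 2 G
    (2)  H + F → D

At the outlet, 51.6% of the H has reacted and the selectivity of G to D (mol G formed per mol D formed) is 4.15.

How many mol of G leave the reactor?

Conversion of H: H consumed = 0.516 × 66.7 = 34.42 mol = 1ξ₁ + 1ξ₂.
Selectivity: 2ξ₁ / (1ξ₂) = 4.15 → ξ₁ = 2.075 ξ₂.
Substitute: (1·2.075 + 1) ξ₂ = 34.42 → ξ₂ = 11.19 mol, ξ₁ = 23.22 mol.
Outlet amounts (n = n₀ + Σ ν·ξ):
  H: 66.7 − 1(23.22) − 1(11.19) = 32.28
  F: 91.3 − 1(23.22) − 1(11.19) = 56.88
  G: 0 + 2(23.22) = 46.45
  D: 0 + 1(11.19) = 11.19

46.4 mol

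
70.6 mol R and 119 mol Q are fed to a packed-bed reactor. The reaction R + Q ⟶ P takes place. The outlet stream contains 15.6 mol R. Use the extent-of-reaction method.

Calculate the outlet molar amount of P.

For R: n = n₀ − 1ξ → 15.6 = 70.6 − 1ξ, giving ξ = 55 mol.
Outlet amounts (n = n₀ + ν ξ):
  R: 70.6 − 1(55) = 15.6
  Q: 119 − 1(55) = 64
  P: 0 + 1(55) = 55

55 mol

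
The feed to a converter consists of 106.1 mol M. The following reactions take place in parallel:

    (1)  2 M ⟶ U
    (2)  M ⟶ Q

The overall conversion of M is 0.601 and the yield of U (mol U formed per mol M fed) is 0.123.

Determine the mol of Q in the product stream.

Yield of U: 1ξ₁ / 106.1 = 0.123 → ξ₁ = 13.05 mol.
Conversion of M: 2ξ₁ + 1ξ₂ = 0.601 × 106.1 = 63.77 → ξ₂ = 37.67 mol.
Outlet amounts (n = n₀ + Σ ν·ξ):
  M: 106.1 − 2(13.05) − 1(37.67) = 42.33
  U: 0 + 1(13.05) = 13.05
  Q: 0 + 1(37.67) = 37.67

37.7 mol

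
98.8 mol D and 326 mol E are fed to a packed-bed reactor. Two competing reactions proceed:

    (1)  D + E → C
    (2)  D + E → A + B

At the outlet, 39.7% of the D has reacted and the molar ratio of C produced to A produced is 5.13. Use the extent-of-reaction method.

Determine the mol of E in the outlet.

287 mol

Conversion of D: D consumed = 0.397 × 98.8 = 39.22 mol = 1ξ₁ + 1ξ₂.
Selectivity: 1ξ₁ / (1ξ₂) = 5.13 → ξ₁ = 5.13 ξ₂.
Substitute: (1·5.13 + 1) ξ₂ = 39.22 → ξ₂ = 6.399 mol, ξ₁ = 32.82 mol.
Outlet amounts (n = n₀ + Σ ν·ξ):
  D: 98.8 − 1(32.82) − 1(6.399) = 59.58
  E: 326 − 1(32.82) − 1(6.399) = 286.8
  C: 0 + 1(32.82) = 32.82
  A: 0 + 1(6.399) = 6.399
  B: 0 + 1(6.399) = 6.399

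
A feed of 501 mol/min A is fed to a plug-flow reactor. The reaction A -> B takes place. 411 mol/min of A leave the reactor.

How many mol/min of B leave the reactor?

90 mol/min

For A: n = n₀ − 1ξ → 411 = 501 − 1ξ, giving ξ = 90 mol/min.
Outlet amounts (n = n₀ + ν ξ):
  A: 501 − 1(90) = 411
  B: 0 + 1(90) = 90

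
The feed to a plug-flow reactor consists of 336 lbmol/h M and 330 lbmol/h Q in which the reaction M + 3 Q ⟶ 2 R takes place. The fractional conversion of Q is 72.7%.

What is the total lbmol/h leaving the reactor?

Q reacted = 0.727 × 330 = 239.9 lbmol/h; ν_Q = −3, so ξ = 239.9/3 = 79.97 lbmol/h.
Outlet amounts (n = n₀ + ν ξ):
  M: 336 − 1(79.97) = 256
  Q: 330 − 3(79.97) = 90.09
  R: 0 + 2(79.97) = 159.9
Total out = 256 + 90.09 + 159.9 = 506.1 lbmol/h.

506 lbmol/h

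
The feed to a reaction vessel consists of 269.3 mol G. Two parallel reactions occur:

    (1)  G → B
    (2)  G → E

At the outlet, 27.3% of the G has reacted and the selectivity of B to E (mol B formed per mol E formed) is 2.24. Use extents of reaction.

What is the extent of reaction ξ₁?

ξ₁ = 50.8 mol

Conversion of G: G consumed = 0.273 × 269.3 = 73.52 mol = 1ξ₁ + 1ξ₂.
Selectivity: 1ξ₁ / (1ξ₂) = 2.24 → ξ₁ = 2.24 ξ₂.
Substitute: (1·2.24 + 1) ξ₂ = 73.52 → ξ₂ = 22.69 mol, ξ₁ = 50.83 mol.
Outlet amounts (n = n₀ + Σ ν·ξ):
  G: 269.3 − 1(50.83) − 1(22.69) = 195.8
  B: 0 + 1(50.83) = 50.83
  E: 0 + 1(22.69) = 22.69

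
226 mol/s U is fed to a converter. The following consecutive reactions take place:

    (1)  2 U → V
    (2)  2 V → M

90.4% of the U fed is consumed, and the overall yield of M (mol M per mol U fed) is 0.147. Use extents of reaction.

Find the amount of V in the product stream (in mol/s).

35.7 mol/s

Conversion of U: U consumed = 2ξ₁ = 0.904 × 226 → ξ₁ = 102.2 mol/s.
Yield of M: 1ξ₂ / 226 = 0.147 → ξ₂ = 33.22 mol/s.
Outlet amounts (n = n₀ + Σ ν·ξ):
  U: 226 − 2(102.2) = 21.7
  V: 0 + 1(102.2) − 2(33.22) = 35.71
  M: 0 + 1(33.22) = 33.22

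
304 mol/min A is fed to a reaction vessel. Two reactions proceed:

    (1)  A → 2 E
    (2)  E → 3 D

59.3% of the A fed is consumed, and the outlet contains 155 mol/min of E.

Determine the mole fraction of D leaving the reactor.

Conversion of A: A consumed = 1ξ₁ = 0.593 × 304 → ξ₁ = 180.3 mol/min.
E balance: n_E = 0 + 2ξ₁ − 1ξ₂ = 155 → ξ₂ = (2·180.3 − 155)/1 = 205.5 mol/min.
Outlet amounts (n = n₀ + Σ ν·ξ):
  A: 304 − 1(180.3) = 123.7
  E: 0 + 2(180.3) − 1(205.5) = 155
  D: 0 + 3(205.5) = 616.6
Total out = 895.4 mol/min; y_D = 616.6 / 895.4 = 0.6887.

0.689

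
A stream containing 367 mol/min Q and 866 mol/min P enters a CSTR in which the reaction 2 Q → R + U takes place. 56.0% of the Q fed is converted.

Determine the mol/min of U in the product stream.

103 mol/min

Q reacted = 0.56 × 367 = 205.5 mol/min; ν_Q = −2, so ξ = 205.5/2 = 102.8 mol/min.
Outlet amounts (n = n₀ + ν ξ):
  Q: 367 − 2(102.8) = 161.5
  R: 0 + 1(102.8) = 102.8
  U: 0 + 1(102.8) = 102.8
  P: 866 (inert)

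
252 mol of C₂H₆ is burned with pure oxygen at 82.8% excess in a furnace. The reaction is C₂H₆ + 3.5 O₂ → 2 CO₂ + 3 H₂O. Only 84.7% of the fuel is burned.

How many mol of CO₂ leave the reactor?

427 mol

Stoichiometric O₂ = 3.5 × 252 = 882 mol; O₂ fed = 882 × 1.828 = 1612 mol.
Fuel reacted = 0.847 × 252 → ξ = 213.4 mol.
Outlet (n = n₀ + ν ξ):
  C₂H₆: 252 − 1(213.4) = 38.56
  O₂: 1612 − 3.5(213.4) = 865.2
  CO₂: 0 + 2(213.4) = 426.9
  H₂O: 0 + 3(213.4) = 640.3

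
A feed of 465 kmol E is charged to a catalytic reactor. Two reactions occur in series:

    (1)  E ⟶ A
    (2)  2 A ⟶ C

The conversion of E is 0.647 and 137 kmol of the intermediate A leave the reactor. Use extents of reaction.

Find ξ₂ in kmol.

ξ₂ = 81.9 kmol

Conversion of E: E consumed = 1ξ₁ = 0.647 × 465 → ξ₁ = 300.9 kmol.
A balance: n_A = 0 + 1ξ₁ − 2ξ₂ = 137 → ξ₂ = (1·300.9 − 137)/2 = 81.93 kmol.
Outlet amounts (n = n₀ + Σ ν·ξ):
  E: 465 − 1(300.9) = 164.1
  A: 0 + 1(300.9) − 2(81.93) = 137
  C: 0 + 1(81.93) = 81.93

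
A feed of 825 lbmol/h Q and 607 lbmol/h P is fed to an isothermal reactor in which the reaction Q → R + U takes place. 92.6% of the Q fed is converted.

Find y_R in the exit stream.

0.348

Q reacted = 0.926 × 825 = 764 lbmol/h; ν_Q = −1, so ξ = 764/1 = 764 lbmol/h.
Outlet amounts (n = n₀ + ν ξ):
  Q: 825 − 1(764) = 61.05
  R: 0 + 1(764) = 764
  U: 0 + 1(764) = 764
  P: 607 (inert)
Total out = 2196 lbmol/h; y_R = 764 / 2196 = 0.3479.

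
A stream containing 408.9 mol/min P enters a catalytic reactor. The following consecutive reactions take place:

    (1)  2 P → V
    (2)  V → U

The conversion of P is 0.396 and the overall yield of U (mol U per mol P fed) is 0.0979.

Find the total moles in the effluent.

Conversion of P: P consumed = 2ξ₁ = 0.396 × 408.9 → ξ₁ = 80.96 mol/min.
Yield of U: 1ξ₂ / 408.9 = 0.0979 → ξ₂ = 40.03 mol/min.
Outlet amounts (n = n₀ + Σ ν·ξ):
  P: 408.9 − 2(80.96) = 247
  V: 0 + 1(80.96) − 1(40.03) = 40.93
  U: 0 + 1(40.03) = 40.03
Total out = 247 + 40.93 + 40.03 = 327.9 mol/min.

328 mol/min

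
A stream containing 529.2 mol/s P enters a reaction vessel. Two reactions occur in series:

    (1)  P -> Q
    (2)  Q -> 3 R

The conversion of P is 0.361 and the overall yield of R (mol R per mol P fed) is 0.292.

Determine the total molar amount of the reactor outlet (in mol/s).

632 mol/s

Conversion of P: P consumed = 1ξ₁ = 0.361 × 529.2 → ξ₁ = 191 mol/s.
Yield of R: 3ξ₂ / 529.2 = 0.292 → ξ₂ = 51.51 mol/s.
Outlet amounts (n = n₀ + Σ ν·ξ):
  P: 529.2 − 1(191) = 338.2
  Q: 0 + 1(191) − 1(51.51) = 139.5
  R: 0 + 3(51.51) = 154.5
Total out = 338.2 + 139.5 + 154.5 = 632.2 mol/s.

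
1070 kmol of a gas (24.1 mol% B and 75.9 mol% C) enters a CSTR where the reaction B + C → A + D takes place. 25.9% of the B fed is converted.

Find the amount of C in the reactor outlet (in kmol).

745 kmol

B reacted = 0.259 × 257.9 = 66.79 kmol; ν_B = −1, so ξ = 66.79/1 = 66.79 kmol.
Outlet amounts (n = n₀ + ν ξ):
  B: 257.9 − 1(66.79) = 191.1
  C: 812.1 − 1(66.79) = 745.3
  A: 0 + 1(66.79) = 66.79
  D: 0 + 1(66.79) = 66.79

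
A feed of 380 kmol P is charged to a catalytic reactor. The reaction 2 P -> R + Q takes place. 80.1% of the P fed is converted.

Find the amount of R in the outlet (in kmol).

P reacted = 0.801 × 380 = 304.4 kmol; ν_P = −2, so ξ = 304.4/2 = 152.2 kmol.
Outlet amounts (n = n₀ + ν ξ):
  P: 380 − 2(152.2) = 75.62
  R: 0 + 1(152.2) = 152.2
  Q: 0 + 1(152.2) = 152.2

152 kmol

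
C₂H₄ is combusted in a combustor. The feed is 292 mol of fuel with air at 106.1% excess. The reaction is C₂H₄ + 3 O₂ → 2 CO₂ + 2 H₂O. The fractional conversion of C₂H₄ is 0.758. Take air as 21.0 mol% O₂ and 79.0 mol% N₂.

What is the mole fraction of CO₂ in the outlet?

0.0498

Stoichiometric O₂ = 3 × 292 = 876 mol; O₂ fed = 876 × 2.061 = 1805 mol.
N₂ fed = 1805 × 79/21 = 6792 mol.
Fuel reacted = 0.758 × 292 → ξ = 221.3 mol.
Outlet (n = n₀ + ν ξ):
  C₂H₄: 292 − 1(221.3) = 70.66
  O₂: 1805 − 3(221.3) = 1141
  N₂: 6792 (inert)
  CO₂: 0 + 2(221.3) = 442.7
  H₂O: 0 + 2(221.3) = 442.7
Total out = 8889 mol; y_CO₂ = 442.7 / 8889 = 0.0498.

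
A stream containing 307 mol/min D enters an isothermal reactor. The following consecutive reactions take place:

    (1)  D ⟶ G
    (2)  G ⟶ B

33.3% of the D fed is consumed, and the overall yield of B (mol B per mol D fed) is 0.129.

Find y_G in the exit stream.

0.204

Conversion of D: D consumed = 1ξ₁ = 0.333 × 307 → ξ₁ = 102.2 mol/min.
Yield of B: 1ξ₂ / 307 = 0.129 → ξ₂ = 39.6 mol/min.
Outlet amounts (n = n₀ + Σ ν·ξ):
  D: 307 − 1(102.2) = 204.8
  G: 0 + 1(102.2) − 1(39.6) = 62.63
  B: 0 + 1(39.6) = 39.6
Total out = 307 mol/min; y_G = 62.63 / 307 = 0.204.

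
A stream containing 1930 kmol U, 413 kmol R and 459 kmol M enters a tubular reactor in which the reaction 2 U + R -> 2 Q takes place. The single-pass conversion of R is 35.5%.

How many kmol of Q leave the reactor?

293 kmol

R reacted = 0.355 × 413 = 146.6 kmol; ν_R = −1, so ξ = 146.6/1 = 146.6 kmol.
Outlet amounts (n = n₀ + ν ξ):
  U: 1930 − 2(146.6) = 1637
  R: 413 − 1(146.6) = 266.4
  Q: 0 + 2(146.6) = 293.2
  M: 459 (inert)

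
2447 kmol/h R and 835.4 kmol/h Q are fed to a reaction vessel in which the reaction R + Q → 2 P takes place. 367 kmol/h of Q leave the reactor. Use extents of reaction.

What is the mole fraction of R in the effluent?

For Q: n = n₀ − 1ξ → 367 = 835.4 − 1ξ, giving ξ = 468.4 kmol/h.
Outlet amounts (n = n₀ + ν ξ):
  R: 2447 − 1(468.4) = 1979
  Q: 835.4 − 1(468.4) = 367
  P: 0 + 2(468.4) = 936.8
Total out = 3282 kmol/h; y_R = 1979 / 3282 = 0.6028.

0.603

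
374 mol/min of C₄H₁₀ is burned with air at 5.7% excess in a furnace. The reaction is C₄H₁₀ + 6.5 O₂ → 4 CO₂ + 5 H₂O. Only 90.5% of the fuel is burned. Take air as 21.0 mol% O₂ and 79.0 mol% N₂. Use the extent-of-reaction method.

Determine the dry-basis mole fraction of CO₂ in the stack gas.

Stoichiometric O₂ = 6.5 × 374 = 2431 mol/min; O₂ fed = 2431 × 1.057 = 2570 mol/min.
N₂ fed = 2570 × 79/21 = 9666 mol/min.
Fuel reacted = 0.905 × 374 → ξ = 338.5 mol/min.
Outlet (n = n₀ + ν ξ):
  C₄H₁₀: 374 − 1(338.5) = 35.53
  O₂: 2570 − 6.5(338.5) = 369.5
  N₂: 9666 (inert)
  CO₂: 0 + 4(338.5) = 1354
  H₂O: 0 + 5(338.5) = 1692
Dry total = 11430 mol/min; y_CO₂ (dry) = 1354 / 11430 = 0.1185.

0.118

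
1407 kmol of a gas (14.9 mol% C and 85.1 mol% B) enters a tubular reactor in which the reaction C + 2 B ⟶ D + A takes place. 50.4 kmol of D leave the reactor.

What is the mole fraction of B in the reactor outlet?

0.808

For D: n = n₀ + 1ξ → 50.4 = 0 + 1ξ, giving ξ = 50.4 kmol.
Outlet amounts (n = n₀ + ν ξ):
  C: 209.6 − 1(50.4) = 159.2
  B: 1197 − 2(50.4) = 1097
  D: 0 + 1(50.4) = 50.4
  A: 0 + 1(50.4) = 50.4
Total out = 1357 kmol; y_B = 1097 / 1357 = 0.8083.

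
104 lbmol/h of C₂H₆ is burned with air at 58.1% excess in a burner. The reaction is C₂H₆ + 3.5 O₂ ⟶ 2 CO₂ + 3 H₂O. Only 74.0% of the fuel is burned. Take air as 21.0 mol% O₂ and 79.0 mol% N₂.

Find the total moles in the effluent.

Stoichiometric O₂ = 3.5 × 104 = 364 lbmol/h; O₂ fed = 364 × 1.581 = 575.5 lbmol/h.
N₂ fed = 575.5 × 79/21 = 2165 lbmol/h.
Fuel reacted = 0.74 × 104 → ξ = 76.96 lbmol/h.
Outlet (n = n₀ + ν ξ):
  C₂H₆: 104 − 1(76.96) = 27.04
  O₂: 575.5 − 3.5(76.96) = 306.1
  N₂: 2165 (inert)
  CO₂: 0 + 2(76.96) = 153.9
  H₂O: 0 + 3(76.96) = 230.9
Total out = 27.04 + 306.1 + 2165 + 153.9 + 230.9 = 2883 lbmol/h.

2880 lbmol/h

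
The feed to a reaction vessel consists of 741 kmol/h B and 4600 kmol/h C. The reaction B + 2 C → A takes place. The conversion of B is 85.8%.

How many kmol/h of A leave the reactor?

636 kmol/h

B reacted = 0.858 × 741 = 635.8 kmol/h; ν_B = −1, so ξ = 635.8/1 = 635.8 kmol/h.
Outlet amounts (n = n₀ + ν ξ):
  B: 741 − 1(635.8) = 105.2
  C: 4600 − 2(635.8) = 3328
  A: 0 + 1(635.8) = 635.8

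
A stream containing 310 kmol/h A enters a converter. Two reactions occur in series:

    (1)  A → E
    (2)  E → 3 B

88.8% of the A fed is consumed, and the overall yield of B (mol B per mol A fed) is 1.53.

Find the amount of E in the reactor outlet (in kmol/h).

Conversion of A: A consumed = 1ξ₁ = 0.888 × 310 → ξ₁ = 275.3 kmol/h.
Yield of B: 3ξ₂ / 310 = 1.53 → ξ₂ = 158.1 kmol/h.
Outlet amounts (n = n₀ + Σ ν·ξ):
  A: 310 − 1(275.3) = 34.72
  E: 0 + 1(275.3) − 1(158.1) = 117.2
  B: 0 + 3(158.1) = 474.3

117 kmol/h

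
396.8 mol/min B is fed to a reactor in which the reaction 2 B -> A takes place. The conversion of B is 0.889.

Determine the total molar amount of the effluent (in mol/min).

220 mol/min

B reacted = 0.889 × 396.8 = 352.8 mol/min; ν_B = −2, so ξ = 352.8/2 = 176.4 mol/min.
Outlet amounts (n = n₀ + ν ξ):
  B: 396.8 − 2(176.4) = 44.04
  A: 0 + 1(176.4) = 176.4
Total out = 44.04 + 176.4 = 220.4 mol/min.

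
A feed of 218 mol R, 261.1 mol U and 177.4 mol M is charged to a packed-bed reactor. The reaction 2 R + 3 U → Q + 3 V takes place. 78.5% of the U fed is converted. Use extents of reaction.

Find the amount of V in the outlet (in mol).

205 mol

U reacted = 0.785 × 261.1 = 205 mol; ν_U = −3, so ξ = 205/3 = 68.32 mol.
Outlet amounts (n = n₀ + ν ξ):
  R: 218 − 2(68.32) = 81.36
  U: 261.1 − 3(68.32) = 56.14
  Q: 0 + 1(68.32) = 68.32
  V: 0 + 3(68.32) = 205
  M: 177.4 (inert)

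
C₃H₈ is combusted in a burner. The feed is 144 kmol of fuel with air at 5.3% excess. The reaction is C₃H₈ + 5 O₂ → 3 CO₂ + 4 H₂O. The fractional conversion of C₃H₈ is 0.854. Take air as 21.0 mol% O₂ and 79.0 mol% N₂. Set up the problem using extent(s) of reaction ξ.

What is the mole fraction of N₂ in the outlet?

0.736

Stoichiometric O₂ = 5 × 144 = 720 kmol; O₂ fed = 720 × 1.053 = 758.2 kmol.
N₂ fed = 758.2 × 79/21 = 2852 kmol.
Fuel reacted = 0.854 × 144 → ξ = 123 kmol.
Outlet (n = n₀ + ν ξ):
  C₃H₈: 144 − 1(123) = 21.02
  O₂: 758.2 − 5(123) = 143.3
  N₂: 2852 (inert)
  CO₂: 0 + 3(123) = 368.9
  H₂O: 0 + 4(123) = 491.9
Total out = 3877 kmol; y_N₂ = 2852 / 3877 = 0.7356.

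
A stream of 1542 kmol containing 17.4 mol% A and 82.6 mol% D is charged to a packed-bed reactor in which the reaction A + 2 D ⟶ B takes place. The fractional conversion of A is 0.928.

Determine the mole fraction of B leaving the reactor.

0.238

A reacted = 0.928 × 268.3 = 249 kmol; ν_A = −1, so ξ = 249/1 = 249 kmol.
Outlet amounts (n = n₀ + ν ξ):
  A: 268.3 − 1(249) = 19.32
  D: 1274 − 2(249) = 775.7
  B: 0 + 1(249) = 249
Total out = 1044 kmol; y_B = 249 / 1044 = 0.2385.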